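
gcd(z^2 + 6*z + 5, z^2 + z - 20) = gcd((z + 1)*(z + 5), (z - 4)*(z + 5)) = z + 5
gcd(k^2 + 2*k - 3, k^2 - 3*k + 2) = k - 1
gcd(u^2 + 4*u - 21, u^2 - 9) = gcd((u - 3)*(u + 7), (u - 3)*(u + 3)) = u - 3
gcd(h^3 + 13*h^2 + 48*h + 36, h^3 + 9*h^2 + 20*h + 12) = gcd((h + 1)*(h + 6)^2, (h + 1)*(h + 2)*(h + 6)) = h^2 + 7*h + 6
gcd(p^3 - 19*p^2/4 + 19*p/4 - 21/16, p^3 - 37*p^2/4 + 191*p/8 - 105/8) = p^2 - 17*p/4 + 21/8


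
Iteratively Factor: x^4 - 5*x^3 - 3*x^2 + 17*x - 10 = (x - 1)*(x^3 - 4*x^2 - 7*x + 10) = (x - 5)*(x - 1)*(x^2 + x - 2) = (x - 5)*(x - 1)^2*(x + 2)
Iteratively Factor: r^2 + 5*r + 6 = (r + 3)*(r + 2)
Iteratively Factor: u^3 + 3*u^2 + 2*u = (u)*(u^2 + 3*u + 2) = u*(u + 2)*(u + 1)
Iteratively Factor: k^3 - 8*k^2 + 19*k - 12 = (k - 4)*(k^2 - 4*k + 3) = (k - 4)*(k - 1)*(k - 3)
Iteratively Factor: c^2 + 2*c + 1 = (c + 1)*(c + 1)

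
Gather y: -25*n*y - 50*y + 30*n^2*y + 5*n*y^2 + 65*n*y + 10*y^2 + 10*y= y^2*(5*n + 10) + y*(30*n^2 + 40*n - 40)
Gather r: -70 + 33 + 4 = -33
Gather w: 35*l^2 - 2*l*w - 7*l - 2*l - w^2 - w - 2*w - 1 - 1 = 35*l^2 - 9*l - w^2 + w*(-2*l - 3) - 2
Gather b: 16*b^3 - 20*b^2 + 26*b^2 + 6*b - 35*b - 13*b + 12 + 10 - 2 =16*b^3 + 6*b^2 - 42*b + 20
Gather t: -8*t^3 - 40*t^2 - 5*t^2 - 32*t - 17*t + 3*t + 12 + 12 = -8*t^3 - 45*t^2 - 46*t + 24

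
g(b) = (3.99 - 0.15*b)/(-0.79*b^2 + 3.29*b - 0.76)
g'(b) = (3.99 - 0.15*b)*(1.58*b - 3.29)/(-0.79*b^2 + 3.29*b - 0.76)^2 - 0.15/(-0.79*b^2 + 3.29*b - 0.76) = (-0.1185*b^2 + 6.3042*b - 13.0131)/(0.6241*b^4 - 5.1982*b^3 + 12.0249*b^2 - 5.0008*b + 0.5776)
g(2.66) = 1.50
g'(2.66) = 0.51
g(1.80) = 1.43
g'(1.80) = -0.30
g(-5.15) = -0.12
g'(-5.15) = -0.03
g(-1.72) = -0.49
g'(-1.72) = -0.32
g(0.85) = 2.64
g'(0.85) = -3.60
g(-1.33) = -0.64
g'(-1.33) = -0.51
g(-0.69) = -1.20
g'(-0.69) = -1.50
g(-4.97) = -0.13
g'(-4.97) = -0.04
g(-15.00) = -0.03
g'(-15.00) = -0.00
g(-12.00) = -0.04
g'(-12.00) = -0.00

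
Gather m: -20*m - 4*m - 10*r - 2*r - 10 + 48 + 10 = -24*m - 12*r + 48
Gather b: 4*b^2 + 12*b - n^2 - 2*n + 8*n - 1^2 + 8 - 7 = 4*b^2 + 12*b - n^2 + 6*n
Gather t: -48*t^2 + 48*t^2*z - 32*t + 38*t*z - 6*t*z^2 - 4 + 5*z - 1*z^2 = t^2*(48*z - 48) + t*(-6*z^2 + 38*z - 32) - z^2 + 5*z - 4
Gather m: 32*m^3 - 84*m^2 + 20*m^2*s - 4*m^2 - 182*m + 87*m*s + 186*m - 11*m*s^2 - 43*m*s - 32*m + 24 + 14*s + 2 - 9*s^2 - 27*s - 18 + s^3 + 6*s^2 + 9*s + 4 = 32*m^3 + m^2*(20*s - 88) + m*(-11*s^2 + 44*s - 28) + s^3 - 3*s^2 - 4*s + 12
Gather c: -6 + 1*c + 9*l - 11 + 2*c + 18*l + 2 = 3*c + 27*l - 15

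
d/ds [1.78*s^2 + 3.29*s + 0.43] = 3.56*s + 3.29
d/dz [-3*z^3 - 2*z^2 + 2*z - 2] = -9*z^2 - 4*z + 2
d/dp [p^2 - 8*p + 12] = 2*p - 8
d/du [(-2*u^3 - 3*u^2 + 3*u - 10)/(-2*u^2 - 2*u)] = (u^4 + 2*u^3 + 3*u^2 - 10*u - 5)/(u^2*(u^2 + 2*u + 1))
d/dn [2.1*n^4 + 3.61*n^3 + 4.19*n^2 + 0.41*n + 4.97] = 8.4*n^3 + 10.83*n^2 + 8.38*n + 0.41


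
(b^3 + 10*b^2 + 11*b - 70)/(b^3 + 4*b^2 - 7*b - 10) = (b + 7)/(b + 1)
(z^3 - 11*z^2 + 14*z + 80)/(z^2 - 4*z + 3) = (z^3 - 11*z^2 + 14*z + 80)/(z^2 - 4*z + 3)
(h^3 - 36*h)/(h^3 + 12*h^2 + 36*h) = (h - 6)/(h + 6)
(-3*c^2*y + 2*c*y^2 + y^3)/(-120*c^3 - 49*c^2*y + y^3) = y*(-c + y)/(-40*c^2 - 3*c*y + y^2)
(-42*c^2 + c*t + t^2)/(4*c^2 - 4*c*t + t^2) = (-42*c^2 + c*t + t^2)/(4*c^2 - 4*c*t + t^2)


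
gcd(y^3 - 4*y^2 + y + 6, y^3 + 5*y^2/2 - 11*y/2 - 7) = y^2 - y - 2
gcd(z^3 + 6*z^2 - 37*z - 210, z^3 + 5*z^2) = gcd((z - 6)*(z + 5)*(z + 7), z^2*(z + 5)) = z + 5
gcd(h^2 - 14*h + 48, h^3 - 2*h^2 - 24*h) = h - 6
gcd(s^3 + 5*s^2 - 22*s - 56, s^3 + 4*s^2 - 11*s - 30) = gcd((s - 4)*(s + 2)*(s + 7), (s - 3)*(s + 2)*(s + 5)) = s + 2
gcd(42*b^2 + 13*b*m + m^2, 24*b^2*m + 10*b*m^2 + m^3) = 6*b + m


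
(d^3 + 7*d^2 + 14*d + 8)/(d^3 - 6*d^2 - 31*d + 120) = (d^3 + 7*d^2 + 14*d + 8)/(d^3 - 6*d^2 - 31*d + 120)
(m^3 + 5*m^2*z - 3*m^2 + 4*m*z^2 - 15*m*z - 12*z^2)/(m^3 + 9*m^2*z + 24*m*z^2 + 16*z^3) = (m - 3)/(m + 4*z)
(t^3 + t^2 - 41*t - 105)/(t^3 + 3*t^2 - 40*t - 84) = (t^3 + t^2 - 41*t - 105)/(t^3 + 3*t^2 - 40*t - 84)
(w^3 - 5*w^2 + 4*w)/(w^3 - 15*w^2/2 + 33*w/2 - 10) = 2*w/(2*w - 5)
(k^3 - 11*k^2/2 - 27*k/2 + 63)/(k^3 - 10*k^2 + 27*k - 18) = (k + 7/2)/(k - 1)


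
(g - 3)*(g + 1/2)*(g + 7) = g^3 + 9*g^2/2 - 19*g - 21/2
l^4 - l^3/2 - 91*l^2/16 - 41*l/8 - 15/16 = (l - 3)*(l + 1/4)*(l + 1)*(l + 5/4)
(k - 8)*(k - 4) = k^2 - 12*k + 32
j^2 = j^2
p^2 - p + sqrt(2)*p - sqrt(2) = (p - 1)*(p + sqrt(2))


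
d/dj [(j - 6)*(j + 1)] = 2*j - 5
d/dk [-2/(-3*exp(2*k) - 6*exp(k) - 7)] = -12*(exp(k) + 1)*exp(k)/(3*exp(2*k) + 6*exp(k) + 7)^2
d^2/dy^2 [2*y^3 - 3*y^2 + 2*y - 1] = 12*y - 6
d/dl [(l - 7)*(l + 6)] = 2*l - 1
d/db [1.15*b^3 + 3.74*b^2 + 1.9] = b*(3.45*b + 7.48)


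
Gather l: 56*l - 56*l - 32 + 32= 0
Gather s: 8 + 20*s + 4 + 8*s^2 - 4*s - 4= 8*s^2 + 16*s + 8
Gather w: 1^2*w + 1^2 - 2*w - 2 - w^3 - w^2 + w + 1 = -w^3 - w^2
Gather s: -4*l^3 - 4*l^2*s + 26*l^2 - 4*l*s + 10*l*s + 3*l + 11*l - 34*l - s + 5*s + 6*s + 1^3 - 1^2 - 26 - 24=-4*l^3 + 26*l^2 - 20*l + s*(-4*l^2 + 6*l + 10) - 50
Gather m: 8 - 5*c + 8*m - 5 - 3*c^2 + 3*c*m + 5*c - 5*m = -3*c^2 + m*(3*c + 3) + 3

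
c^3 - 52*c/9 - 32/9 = (c - 8/3)*(c + 2/3)*(c + 2)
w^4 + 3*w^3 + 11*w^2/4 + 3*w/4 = w*(w + 1/2)*(w + 1)*(w + 3/2)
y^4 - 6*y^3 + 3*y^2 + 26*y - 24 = (y - 4)*(y - 3)*(y - 1)*(y + 2)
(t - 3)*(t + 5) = t^2 + 2*t - 15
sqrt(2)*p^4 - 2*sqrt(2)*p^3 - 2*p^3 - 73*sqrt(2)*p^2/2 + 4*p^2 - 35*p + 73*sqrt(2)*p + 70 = (p - 2)*(p - 5*sqrt(2))*(p + 7*sqrt(2)/2)*(sqrt(2)*p + 1)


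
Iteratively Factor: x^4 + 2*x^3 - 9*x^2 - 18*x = (x + 3)*(x^3 - x^2 - 6*x) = x*(x + 3)*(x^2 - x - 6) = x*(x - 3)*(x + 3)*(x + 2)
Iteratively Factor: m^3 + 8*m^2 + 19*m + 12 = (m + 4)*(m^2 + 4*m + 3) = (m + 1)*(m + 4)*(m + 3)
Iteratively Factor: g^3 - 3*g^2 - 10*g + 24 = (g - 2)*(g^2 - g - 12) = (g - 4)*(g - 2)*(g + 3)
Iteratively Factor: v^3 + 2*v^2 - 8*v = (v)*(v^2 + 2*v - 8) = v*(v + 4)*(v - 2)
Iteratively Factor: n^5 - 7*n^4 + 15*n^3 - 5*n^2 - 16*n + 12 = (n - 1)*(n^4 - 6*n^3 + 9*n^2 + 4*n - 12) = (n - 2)*(n - 1)*(n^3 - 4*n^2 + n + 6) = (n - 2)^2*(n - 1)*(n^2 - 2*n - 3) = (n - 3)*(n - 2)^2*(n - 1)*(n + 1)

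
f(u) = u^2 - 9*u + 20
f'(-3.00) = -15.00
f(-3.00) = 56.00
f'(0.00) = -9.00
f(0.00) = 20.00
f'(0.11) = -8.78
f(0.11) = 19.02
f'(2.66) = -3.68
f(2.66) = 3.14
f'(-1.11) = -11.22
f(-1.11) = 31.22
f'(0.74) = -7.52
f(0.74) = 13.89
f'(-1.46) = -11.92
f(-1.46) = 35.27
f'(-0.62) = -10.24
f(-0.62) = 25.96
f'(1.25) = -6.50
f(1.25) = 10.31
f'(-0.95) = -10.90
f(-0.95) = 29.45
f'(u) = 2*u - 9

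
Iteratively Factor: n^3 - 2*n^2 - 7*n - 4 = (n - 4)*(n^2 + 2*n + 1) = (n - 4)*(n + 1)*(n + 1)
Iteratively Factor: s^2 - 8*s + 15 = (s - 3)*(s - 5)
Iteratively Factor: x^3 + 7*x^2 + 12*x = (x + 3)*(x^2 + 4*x) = x*(x + 3)*(x + 4)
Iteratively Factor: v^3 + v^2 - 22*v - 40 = (v + 4)*(v^2 - 3*v - 10) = (v + 2)*(v + 4)*(v - 5)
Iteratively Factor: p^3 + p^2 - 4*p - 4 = (p - 2)*(p^2 + 3*p + 2) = (p - 2)*(p + 1)*(p + 2)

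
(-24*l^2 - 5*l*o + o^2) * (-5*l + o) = 120*l^3 + l^2*o - 10*l*o^2 + o^3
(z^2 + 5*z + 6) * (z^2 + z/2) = z^4 + 11*z^3/2 + 17*z^2/2 + 3*z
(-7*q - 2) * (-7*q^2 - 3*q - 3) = 49*q^3 + 35*q^2 + 27*q + 6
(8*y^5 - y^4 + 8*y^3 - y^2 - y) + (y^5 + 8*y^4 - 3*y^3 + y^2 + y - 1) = 9*y^5 + 7*y^4 + 5*y^3 - 1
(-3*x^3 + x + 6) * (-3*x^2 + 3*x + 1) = 9*x^5 - 9*x^4 - 6*x^3 - 15*x^2 + 19*x + 6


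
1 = 1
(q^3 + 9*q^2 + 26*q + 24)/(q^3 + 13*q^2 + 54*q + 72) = (q + 2)/(q + 6)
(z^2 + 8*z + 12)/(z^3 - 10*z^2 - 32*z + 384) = (z + 2)/(z^2 - 16*z + 64)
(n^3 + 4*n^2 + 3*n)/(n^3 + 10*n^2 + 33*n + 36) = n*(n + 1)/(n^2 + 7*n + 12)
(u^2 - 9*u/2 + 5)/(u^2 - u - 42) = (-u^2 + 9*u/2 - 5)/(-u^2 + u + 42)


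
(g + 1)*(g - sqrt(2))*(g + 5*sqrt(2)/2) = g^3 + g^2 + 3*sqrt(2)*g^2/2 - 5*g + 3*sqrt(2)*g/2 - 5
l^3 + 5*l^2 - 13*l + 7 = (l - 1)^2*(l + 7)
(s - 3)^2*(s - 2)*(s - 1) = s^4 - 9*s^3 + 29*s^2 - 39*s + 18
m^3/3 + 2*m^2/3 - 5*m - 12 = (m/3 + 1)*(m - 4)*(m + 3)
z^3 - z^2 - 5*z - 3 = (z - 3)*(z + 1)^2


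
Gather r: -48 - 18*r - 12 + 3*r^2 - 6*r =3*r^2 - 24*r - 60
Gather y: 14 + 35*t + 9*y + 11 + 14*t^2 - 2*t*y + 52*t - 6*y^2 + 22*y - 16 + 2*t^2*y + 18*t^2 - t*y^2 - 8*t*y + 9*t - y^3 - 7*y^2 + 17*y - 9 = 32*t^2 + 96*t - y^3 + y^2*(-t - 13) + y*(2*t^2 - 10*t + 48)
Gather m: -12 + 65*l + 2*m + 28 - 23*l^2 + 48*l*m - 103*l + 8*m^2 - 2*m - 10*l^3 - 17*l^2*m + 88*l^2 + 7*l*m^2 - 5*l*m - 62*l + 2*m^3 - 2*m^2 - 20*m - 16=-10*l^3 + 65*l^2 - 100*l + 2*m^3 + m^2*(7*l + 6) + m*(-17*l^2 + 43*l - 20)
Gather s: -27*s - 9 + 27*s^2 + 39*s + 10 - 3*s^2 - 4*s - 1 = 24*s^2 + 8*s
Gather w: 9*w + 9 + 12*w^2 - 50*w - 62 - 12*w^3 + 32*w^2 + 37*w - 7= -12*w^3 + 44*w^2 - 4*w - 60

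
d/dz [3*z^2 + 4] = 6*z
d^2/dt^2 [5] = 0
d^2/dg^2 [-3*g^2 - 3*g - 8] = -6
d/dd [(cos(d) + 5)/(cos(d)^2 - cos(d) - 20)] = (cos(d)^2 + 10*cos(d) + 15)*sin(d)/(sin(d)^2 + cos(d) + 19)^2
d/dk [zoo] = 0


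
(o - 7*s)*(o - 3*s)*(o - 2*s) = o^3 - 12*o^2*s + 41*o*s^2 - 42*s^3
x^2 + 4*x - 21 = (x - 3)*(x + 7)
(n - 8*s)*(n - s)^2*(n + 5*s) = n^4 - 5*n^3*s - 33*n^2*s^2 + 77*n*s^3 - 40*s^4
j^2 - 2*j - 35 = (j - 7)*(j + 5)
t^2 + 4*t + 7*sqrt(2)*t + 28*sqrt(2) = (t + 4)*(t + 7*sqrt(2))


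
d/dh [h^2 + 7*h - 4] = 2*h + 7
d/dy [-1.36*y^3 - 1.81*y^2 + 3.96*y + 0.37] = -4.08*y^2 - 3.62*y + 3.96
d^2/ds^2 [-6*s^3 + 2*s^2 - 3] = 4 - 36*s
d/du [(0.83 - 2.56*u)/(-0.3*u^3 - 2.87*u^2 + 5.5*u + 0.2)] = (-1.536*u^3 - 6.6002*u^2 + 4.7642*u - 5.077)/(0.09*u^6 + 1.722*u^5 + 4.9369*u^4 - 31.69*u^3 + 29.102*u^2 + 2.2*u + 0.04)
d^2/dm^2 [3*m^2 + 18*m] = 6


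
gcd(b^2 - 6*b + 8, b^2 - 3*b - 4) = b - 4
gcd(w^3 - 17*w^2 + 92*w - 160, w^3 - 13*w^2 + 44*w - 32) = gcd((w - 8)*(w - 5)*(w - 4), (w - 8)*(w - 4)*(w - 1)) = w^2 - 12*w + 32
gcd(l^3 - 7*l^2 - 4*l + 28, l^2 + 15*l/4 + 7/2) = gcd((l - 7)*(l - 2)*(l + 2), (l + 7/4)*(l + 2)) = l + 2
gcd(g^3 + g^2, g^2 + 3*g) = g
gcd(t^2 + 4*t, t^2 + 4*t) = t^2 + 4*t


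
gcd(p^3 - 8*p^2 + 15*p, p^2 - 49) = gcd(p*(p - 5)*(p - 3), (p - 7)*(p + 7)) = 1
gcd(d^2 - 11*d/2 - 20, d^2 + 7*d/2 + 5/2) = d + 5/2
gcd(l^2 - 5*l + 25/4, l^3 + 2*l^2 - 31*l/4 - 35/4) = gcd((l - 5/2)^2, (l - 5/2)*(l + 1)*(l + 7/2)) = l - 5/2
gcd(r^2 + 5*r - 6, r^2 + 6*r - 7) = r - 1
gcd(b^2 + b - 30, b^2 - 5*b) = b - 5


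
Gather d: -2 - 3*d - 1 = -3*d - 3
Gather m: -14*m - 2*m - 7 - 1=-16*m - 8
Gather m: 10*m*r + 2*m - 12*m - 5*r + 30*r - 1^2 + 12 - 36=m*(10*r - 10) + 25*r - 25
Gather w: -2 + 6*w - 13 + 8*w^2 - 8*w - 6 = 8*w^2 - 2*w - 21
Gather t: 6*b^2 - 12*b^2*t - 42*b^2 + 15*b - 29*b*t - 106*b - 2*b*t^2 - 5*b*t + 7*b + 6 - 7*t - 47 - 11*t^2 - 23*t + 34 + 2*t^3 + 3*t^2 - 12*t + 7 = -36*b^2 - 84*b + 2*t^3 + t^2*(-2*b - 8) + t*(-12*b^2 - 34*b - 42)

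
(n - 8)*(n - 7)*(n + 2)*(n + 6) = n^4 - 7*n^3 - 52*n^2 + 268*n + 672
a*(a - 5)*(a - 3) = a^3 - 8*a^2 + 15*a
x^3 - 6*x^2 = x^2*(x - 6)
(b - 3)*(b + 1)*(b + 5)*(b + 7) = b^4 + 10*b^3 + 8*b^2 - 106*b - 105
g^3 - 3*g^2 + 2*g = g*(g - 2)*(g - 1)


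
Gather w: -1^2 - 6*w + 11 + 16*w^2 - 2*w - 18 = 16*w^2 - 8*w - 8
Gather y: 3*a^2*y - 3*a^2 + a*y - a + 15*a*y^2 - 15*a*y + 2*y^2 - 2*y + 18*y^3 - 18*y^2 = -3*a^2 - a + 18*y^3 + y^2*(15*a - 16) + y*(3*a^2 - 14*a - 2)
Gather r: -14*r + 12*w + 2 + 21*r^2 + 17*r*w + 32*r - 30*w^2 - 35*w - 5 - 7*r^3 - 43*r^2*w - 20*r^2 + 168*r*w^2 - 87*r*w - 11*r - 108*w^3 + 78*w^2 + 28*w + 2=-7*r^3 + r^2*(1 - 43*w) + r*(168*w^2 - 70*w + 7) - 108*w^3 + 48*w^2 + 5*w - 1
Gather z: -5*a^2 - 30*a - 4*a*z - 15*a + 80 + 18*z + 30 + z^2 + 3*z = -5*a^2 - 45*a + z^2 + z*(21 - 4*a) + 110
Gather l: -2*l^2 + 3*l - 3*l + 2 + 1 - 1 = 2 - 2*l^2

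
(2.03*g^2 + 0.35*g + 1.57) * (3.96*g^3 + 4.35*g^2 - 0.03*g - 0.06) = 8.0388*g^5 + 10.2165*g^4 + 7.6788*g^3 + 6.6972*g^2 - 0.0681*g - 0.0942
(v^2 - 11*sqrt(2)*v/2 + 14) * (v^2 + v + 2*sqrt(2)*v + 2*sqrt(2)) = v^4 - 7*sqrt(2)*v^3/2 + v^3 - 8*v^2 - 7*sqrt(2)*v^2/2 - 8*v + 28*sqrt(2)*v + 28*sqrt(2)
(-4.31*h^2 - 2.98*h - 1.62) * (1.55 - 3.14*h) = 13.5334*h^3 + 2.6767*h^2 + 0.4678*h - 2.511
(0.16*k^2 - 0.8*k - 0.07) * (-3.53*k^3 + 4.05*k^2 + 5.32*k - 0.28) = -0.5648*k^5 + 3.472*k^4 - 2.1417*k^3 - 4.5843*k^2 - 0.1484*k + 0.0196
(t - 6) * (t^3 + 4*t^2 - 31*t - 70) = t^4 - 2*t^3 - 55*t^2 + 116*t + 420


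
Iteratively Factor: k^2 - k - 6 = (k - 3)*(k + 2)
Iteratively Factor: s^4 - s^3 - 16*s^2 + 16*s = (s - 4)*(s^3 + 3*s^2 - 4*s) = (s - 4)*(s - 1)*(s^2 + 4*s) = (s - 4)*(s - 1)*(s + 4)*(s)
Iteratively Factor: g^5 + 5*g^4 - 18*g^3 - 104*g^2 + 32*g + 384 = (g + 4)*(g^4 + g^3 - 22*g^2 - 16*g + 96) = (g - 4)*(g + 4)*(g^3 + 5*g^2 - 2*g - 24) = (g - 4)*(g - 2)*(g + 4)*(g^2 + 7*g + 12) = (g - 4)*(g - 2)*(g + 3)*(g + 4)*(g + 4)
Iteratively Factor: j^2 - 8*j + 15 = (j - 3)*(j - 5)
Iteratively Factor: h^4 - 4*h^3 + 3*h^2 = (h)*(h^3 - 4*h^2 + 3*h) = h^2*(h^2 - 4*h + 3) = h^2*(h - 3)*(h - 1)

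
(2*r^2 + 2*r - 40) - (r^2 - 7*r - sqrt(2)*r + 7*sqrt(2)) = r^2 + sqrt(2)*r + 9*r - 40 - 7*sqrt(2)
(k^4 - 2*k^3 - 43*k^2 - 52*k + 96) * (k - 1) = k^5 - 3*k^4 - 41*k^3 - 9*k^2 + 148*k - 96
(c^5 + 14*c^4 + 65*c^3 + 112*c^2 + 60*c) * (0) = 0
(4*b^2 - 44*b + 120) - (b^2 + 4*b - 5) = 3*b^2 - 48*b + 125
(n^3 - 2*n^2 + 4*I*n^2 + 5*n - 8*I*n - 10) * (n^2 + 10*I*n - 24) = n^5 - 2*n^4 + 14*I*n^4 - 59*n^3 - 28*I*n^3 + 118*n^2 - 46*I*n^2 - 120*n + 92*I*n + 240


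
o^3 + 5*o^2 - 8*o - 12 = (o - 2)*(o + 1)*(o + 6)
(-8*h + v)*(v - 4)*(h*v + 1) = -8*h^2*v^2 + 32*h^2*v + h*v^3 - 4*h*v^2 - 8*h*v + 32*h + v^2 - 4*v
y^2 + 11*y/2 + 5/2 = (y + 1/2)*(y + 5)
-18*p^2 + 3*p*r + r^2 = (-3*p + r)*(6*p + r)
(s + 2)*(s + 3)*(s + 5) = s^3 + 10*s^2 + 31*s + 30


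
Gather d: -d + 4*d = 3*d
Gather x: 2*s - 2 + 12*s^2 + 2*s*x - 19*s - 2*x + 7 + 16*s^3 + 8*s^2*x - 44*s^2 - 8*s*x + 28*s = 16*s^3 - 32*s^2 + 11*s + x*(8*s^2 - 6*s - 2) + 5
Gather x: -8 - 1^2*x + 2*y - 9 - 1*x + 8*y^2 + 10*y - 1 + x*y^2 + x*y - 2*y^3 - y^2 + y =x*(y^2 + y - 2) - 2*y^3 + 7*y^2 + 13*y - 18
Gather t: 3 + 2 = 5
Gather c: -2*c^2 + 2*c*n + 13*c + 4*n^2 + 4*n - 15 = -2*c^2 + c*(2*n + 13) + 4*n^2 + 4*n - 15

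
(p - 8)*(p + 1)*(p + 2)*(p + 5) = p^4 - 47*p^2 - 126*p - 80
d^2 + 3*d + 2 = (d + 1)*(d + 2)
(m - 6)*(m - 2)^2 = m^3 - 10*m^2 + 28*m - 24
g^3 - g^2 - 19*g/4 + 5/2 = (g - 5/2)*(g - 1/2)*(g + 2)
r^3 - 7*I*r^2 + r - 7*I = (r - 7*I)*(r - I)*(r + I)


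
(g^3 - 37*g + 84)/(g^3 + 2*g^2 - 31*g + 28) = (g - 3)/(g - 1)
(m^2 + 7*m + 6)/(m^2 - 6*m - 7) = (m + 6)/(m - 7)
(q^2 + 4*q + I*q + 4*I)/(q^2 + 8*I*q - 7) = (q + 4)/(q + 7*I)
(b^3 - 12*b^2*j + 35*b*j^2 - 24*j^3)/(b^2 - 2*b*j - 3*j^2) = (b^2 - 9*b*j + 8*j^2)/(b + j)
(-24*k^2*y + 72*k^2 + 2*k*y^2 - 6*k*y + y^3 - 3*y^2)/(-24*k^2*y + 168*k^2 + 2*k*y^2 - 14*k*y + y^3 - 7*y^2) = (y - 3)/(y - 7)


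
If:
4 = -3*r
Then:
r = -4/3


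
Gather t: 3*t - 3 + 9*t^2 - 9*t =9*t^2 - 6*t - 3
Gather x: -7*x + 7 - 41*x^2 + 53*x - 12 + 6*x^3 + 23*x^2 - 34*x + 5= 6*x^3 - 18*x^2 + 12*x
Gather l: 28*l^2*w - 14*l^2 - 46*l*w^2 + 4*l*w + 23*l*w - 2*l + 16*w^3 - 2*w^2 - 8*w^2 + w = l^2*(28*w - 14) + l*(-46*w^2 + 27*w - 2) + 16*w^3 - 10*w^2 + w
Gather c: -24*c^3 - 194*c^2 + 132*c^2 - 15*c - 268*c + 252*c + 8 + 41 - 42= -24*c^3 - 62*c^2 - 31*c + 7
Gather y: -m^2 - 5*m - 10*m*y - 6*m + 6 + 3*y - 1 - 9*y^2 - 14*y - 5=-m^2 - 11*m - 9*y^2 + y*(-10*m - 11)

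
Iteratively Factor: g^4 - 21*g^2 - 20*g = (g)*(g^3 - 21*g - 20) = g*(g + 1)*(g^2 - g - 20) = g*(g - 5)*(g + 1)*(g + 4)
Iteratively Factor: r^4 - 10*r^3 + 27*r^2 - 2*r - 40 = (r - 5)*(r^3 - 5*r^2 + 2*r + 8) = (r - 5)*(r - 2)*(r^2 - 3*r - 4) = (r - 5)*(r - 4)*(r - 2)*(r + 1)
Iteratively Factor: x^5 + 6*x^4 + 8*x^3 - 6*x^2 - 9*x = (x + 1)*(x^4 + 5*x^3 + 3*x^2 - 9*x) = x*(x + 1)*(x^3 + 5*x^2 + 3*x - 9) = x*(x - 1)*(x + 1)*(x^2 + 6*x + 9) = x*(x - 1)*(x + 1)*(x + 3)*(x + 3)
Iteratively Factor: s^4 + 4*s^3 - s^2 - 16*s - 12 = (s + 2)*(s^3 + 2*s^2 - 5*s - 6) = (s + 2)*(s + 3)*(s^2 - s - 2) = (s + 1)*(s + 2)*(s + 3)*(s - 2)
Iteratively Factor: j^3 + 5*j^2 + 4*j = (j + 4)*(j^2 + j) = j*(j + 4)*(j + 1)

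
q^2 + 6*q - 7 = (q - 1)*(q + 7)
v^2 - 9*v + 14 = (v - 7)*(v - 2)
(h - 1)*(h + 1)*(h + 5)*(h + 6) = h^4 + 11*h^3 + 29*h^2 - 11*h - 30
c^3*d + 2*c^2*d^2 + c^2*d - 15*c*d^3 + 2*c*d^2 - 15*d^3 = (c - 3*d)*(c + 5*d)*(c*d + d)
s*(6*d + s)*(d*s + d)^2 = 6*d^3*s^3 + 12*d^3*s^2 + 6*d^3*s + d^2*s^4 + 2*d^2*s^3 + d^2*s^2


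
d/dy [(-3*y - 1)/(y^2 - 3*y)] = (3*y^2 + 2*y - 3)/(y^2*(y^2 - 6*y + 9))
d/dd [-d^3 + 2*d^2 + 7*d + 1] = -3*d^2 + 4*d + 7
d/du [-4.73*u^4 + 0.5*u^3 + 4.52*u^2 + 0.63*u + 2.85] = -18.92*u^3 + 1.5*u^2 + 9.04*u + 0.63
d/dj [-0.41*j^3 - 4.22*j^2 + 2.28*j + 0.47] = -1.23*j^2 - 8.44*j + 2.28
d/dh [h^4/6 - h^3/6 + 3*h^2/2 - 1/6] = h*(4*h^2 - 3*h + 18)/6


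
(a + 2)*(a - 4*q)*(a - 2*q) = a^3 - 6*a^2*q + 2*a^2 + 8*a*q^2 - 12*a*q + 16*q^2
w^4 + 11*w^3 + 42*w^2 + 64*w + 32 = (w + 1)*(w + 2)*(w + 4)^2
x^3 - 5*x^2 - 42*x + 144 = (x - 8)*(x - 3)*(x + 6)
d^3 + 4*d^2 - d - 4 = (d - 1)*(d + 1)*(d + 4)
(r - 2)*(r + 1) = r^2 - r - 2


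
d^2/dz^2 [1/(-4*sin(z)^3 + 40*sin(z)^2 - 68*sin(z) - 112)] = (9*sin(z)^5 - 119*sin(z)^4 + 541*sin(z)^3 - 1143*sin(z)^2 + 1850*sin(z) - 1138)/(4*(sin(z) - 7)^3*(sin(z) - 4)^3*(sin(z) + 1)^2)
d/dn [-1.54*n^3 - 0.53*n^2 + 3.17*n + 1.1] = -4.62*n^2 - 1.06*n + 3.17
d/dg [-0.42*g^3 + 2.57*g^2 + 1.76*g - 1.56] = -1.26*g^2 + 5.14*g + 1.76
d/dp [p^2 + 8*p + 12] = 2*p + 8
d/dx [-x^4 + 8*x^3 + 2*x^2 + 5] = 4*x*(-x^2 + 6*x + 1)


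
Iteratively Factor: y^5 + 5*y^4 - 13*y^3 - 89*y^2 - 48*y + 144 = (y - 4)*(y^4 + 9*y^3 + 23*y^2 + 3*y - 36) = (y - 4)*(y - 1)*(y^3 + 10*y^2 + 33*y + 36) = (y - 4)*(y - 1)*(y + 3)*(y^2 + 7*y + 12) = (y - 4)*(y - 1)*(y + 3)^2*(y + 4)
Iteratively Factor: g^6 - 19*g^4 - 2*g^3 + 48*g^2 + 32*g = (g + 1)*(g^5 - g^4 - 18*g^3 + 16*g^2 + 32*g) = (g - 4)*(g + 1)*(g^4 + 3*g^3 - 6*g^2 - 8*g) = g*(g - 4)*(g + 1)*(g^3 + 3*g^2 - 6*g - 8) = g*(g - 4)*(g + 1)^2*(g^2 + 2*g - 8) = g*(g - 4)*(g + 1)^2*(g + 4)*(g - 2)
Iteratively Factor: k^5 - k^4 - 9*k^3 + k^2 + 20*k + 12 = (k + 2)*(k^4 - 3*k^3 - 3*k^2 + 7*k + 6) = (k + 1)*(k + 2)*(k^3 - 4*k^2 + k + 6) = (k - 2)*(k + 1)*(k + 2)*(k^2 - 2*k - 3) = (k - 2)*(k + 1)^2*(k + 2)*(k - 3)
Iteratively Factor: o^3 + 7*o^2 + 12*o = (o + 4)*(o^2 + 3*o) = (o + 3)*(o + 4)*(o)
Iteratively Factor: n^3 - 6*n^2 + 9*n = (n - 3)*(n^2 - 3*n) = n*(n - 3)*(n - 3)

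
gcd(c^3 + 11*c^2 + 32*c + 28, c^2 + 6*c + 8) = c + 2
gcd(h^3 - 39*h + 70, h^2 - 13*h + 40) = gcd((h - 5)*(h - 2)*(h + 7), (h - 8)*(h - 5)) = h - 5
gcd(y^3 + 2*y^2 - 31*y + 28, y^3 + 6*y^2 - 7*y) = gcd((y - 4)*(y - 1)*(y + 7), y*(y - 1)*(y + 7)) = y^2 + 6*y - 7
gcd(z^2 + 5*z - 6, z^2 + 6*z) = z + 6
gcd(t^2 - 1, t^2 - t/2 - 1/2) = t - 1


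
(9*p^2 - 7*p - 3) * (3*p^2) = 27*p^4 - 21*p^3 - 9*p^2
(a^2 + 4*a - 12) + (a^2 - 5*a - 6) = 2*a^2 - a - 18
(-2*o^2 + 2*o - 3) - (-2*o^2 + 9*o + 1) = -7*o - 4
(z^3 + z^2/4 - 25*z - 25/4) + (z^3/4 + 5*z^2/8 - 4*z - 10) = 5*z^3/4 + 7*z^2/8 - 29*z - 65/4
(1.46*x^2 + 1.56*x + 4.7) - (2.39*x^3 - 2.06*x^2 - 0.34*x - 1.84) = -2.39*x^3 + 3.52*x^2 + 1.9*x + 6.54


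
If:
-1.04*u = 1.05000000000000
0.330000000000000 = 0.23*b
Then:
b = 1.43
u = -1.01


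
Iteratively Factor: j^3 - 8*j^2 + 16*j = (j - 4)*(j^2 - 4*j) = j*(j - 4)*(j - 4)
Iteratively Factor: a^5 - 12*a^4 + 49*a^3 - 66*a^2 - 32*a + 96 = (a - 4)*(a^4 - 8*a^3 + 17*a^2 + 2*a - 24) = (a - 4)*(a - 2)*(a^3 - 6*a^2 + 5*a + 12) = (a - 4)*(a - 3)*(a - 2)*(a^2 - 3*a - 4) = (a - 4)*(a - 3)*(a - 2)*(a + 1)*(a - 4)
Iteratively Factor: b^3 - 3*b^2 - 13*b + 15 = (b + 3)*(b^2 - 6*b + 5) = (b - 5)*(b + 3)*(b - 1)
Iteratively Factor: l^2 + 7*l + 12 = (l + 4)*(l + 3)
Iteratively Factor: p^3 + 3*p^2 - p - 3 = (p - 1)*(p^2 + 4*p + 3) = (p - 1)*(p + 3)*(p + 1)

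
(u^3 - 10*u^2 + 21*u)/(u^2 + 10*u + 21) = u*(u^2 - 10*u + 21)/(u^2 + 10*u + 21)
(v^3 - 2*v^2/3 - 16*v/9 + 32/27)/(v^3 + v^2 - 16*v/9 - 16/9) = (v - 2/3)/(v + 1)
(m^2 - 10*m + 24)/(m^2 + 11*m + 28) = (m^2 - 10*m + 24)/(m^2 + 11*m + 28)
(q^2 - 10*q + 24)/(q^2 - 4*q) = (q - 6)/q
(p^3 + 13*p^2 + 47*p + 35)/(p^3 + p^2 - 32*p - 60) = (p^2 + 8*p + 7)/(p^2 - 4*p - 12)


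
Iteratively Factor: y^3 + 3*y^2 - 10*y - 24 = (y + 4)*(y^2 - y - 6) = (y + 2)*(y + 4)*(y - 3)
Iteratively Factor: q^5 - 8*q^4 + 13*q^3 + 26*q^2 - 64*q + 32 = (q - 1)*(q^4 - 7*q^3 + 6*q^2 + 32*q - 32) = (q - 1)^2*(q^3 - 6*q^2 + 32) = (q - 1)^2*(q + 2)*(q^2 - 8*q + 16) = (q - 4)*(q - 1)^2*(q + 2)*(q - 4)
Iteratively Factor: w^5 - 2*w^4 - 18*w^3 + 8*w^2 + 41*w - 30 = (w + 3)*(w^4 - 5*w^3 - 3*w^2 + 17*w - 10) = (w - 1)*(w + 3)*(w^3 - 4*w^2 - 7*w + 10) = (w - 5)*(w - 1)*(w + 3)*(w^2 + w - 2) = (w - 5)*(w - 1)*(w + 2)*(w + 3)*(w - 1)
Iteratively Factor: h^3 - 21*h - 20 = (h - 5)*(h^2 + 5*h + 4) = (h - 5)*(h + 4)*(h + 1)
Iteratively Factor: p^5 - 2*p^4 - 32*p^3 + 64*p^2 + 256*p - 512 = (p - 4)*(p^4 + 2*p^3 - 24*p^2 - 32*p + 128) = (p - 4)^2*(p^3 + 6*p^2 - 32) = (p - 4)^2*(p + 4)*(p^2 + 2*p - 8) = (p - 4)^2*(p - 2)*(p + 4)*(p + 4)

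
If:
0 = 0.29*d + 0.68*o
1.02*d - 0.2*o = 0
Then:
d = 0.00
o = 0.00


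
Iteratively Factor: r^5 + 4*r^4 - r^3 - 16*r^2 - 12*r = (r)*(r^4 + 4*r^3 - r^2 - 16*r - 12) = r*(r + 1)*(r^3 + 3*r^2 - 4*r - 12) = r*(r + 1)*(r + 2)*(r^2 + r - 6) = r*(r + 1)*(r + 2)*(r + 3)*(r - 2)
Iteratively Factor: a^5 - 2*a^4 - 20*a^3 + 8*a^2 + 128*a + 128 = (a + 2)*(a^4 - 4*a^3 - 12*a^2 + 32*a + 64) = (a - 4)*(a + 2)*(a^3 - 12*a - 16) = (a - 4)*(a + 2)^2*(a^2 - 2*a - 8) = (a - 4)*(a + 2)^3*(a - 4)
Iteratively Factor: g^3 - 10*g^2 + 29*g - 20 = (g - 4)*(g^2 - 6*g + 5) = (g - 4)*(g - 1)*(g - 5)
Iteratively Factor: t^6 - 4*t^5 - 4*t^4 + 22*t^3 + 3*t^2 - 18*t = (t - 3)*(t^5 - t^4 - 7*t^3 + t^2 + 6*t) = t*(t - 3)*(t^4 - t^3 - 7*t^2 + t + 6) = t*(t - 3)^2*(t^3 + 2*t^2 - t - 2) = t*(t - 3)^2*(t + 1)*(t^2 + t - 2) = t*(t - 3)^2*(t + 1)*(t + 2)*(t - 1)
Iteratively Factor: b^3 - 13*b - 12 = (b + 3)*(b^2 - 3*b - 4) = (b - 4)*(b + 3)*(b + 1)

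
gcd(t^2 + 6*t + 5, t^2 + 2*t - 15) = t + 5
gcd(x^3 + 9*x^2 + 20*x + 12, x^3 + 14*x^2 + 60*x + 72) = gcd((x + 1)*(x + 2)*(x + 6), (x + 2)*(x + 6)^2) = x^2 + 8*x + 12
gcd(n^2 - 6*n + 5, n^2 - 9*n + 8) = n - 1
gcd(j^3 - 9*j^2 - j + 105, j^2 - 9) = j + 3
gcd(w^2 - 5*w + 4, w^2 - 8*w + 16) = w - 4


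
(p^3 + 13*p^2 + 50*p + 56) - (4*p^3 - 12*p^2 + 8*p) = -3*p^3 + 25*p^2 + 42*p + 56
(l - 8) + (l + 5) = 2*l - 3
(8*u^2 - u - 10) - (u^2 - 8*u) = 7*u^2 + 7*u - 10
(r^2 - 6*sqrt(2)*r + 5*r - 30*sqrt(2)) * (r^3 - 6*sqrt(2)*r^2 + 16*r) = r^5 - 12*sqrt(2)*r^4 + 5*r^4 - 60*sqrt(2)*r^3 + 88*r^3 - 96*sqrt(2)*r^2 + 440*r^2 - 480*sqrt(2)*r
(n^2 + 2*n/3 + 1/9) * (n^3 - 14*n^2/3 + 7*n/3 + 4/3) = n^5 - 4*n^4 - 2*n^3/3 + 64*n^2/27 + 31*n/27 + 4/27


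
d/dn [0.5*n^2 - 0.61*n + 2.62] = 1.0*n - 0.61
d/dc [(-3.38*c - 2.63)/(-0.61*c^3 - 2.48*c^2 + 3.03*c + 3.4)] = (2.0618*c^3 + 8.3824*c^2 - 10.2414*c - (3.38*c + 2.63)*(1.83*c^2 + 4.96*c - 3.03) - 11.492)/(0.61*c^3 + 2.48*c^2 - 3.03*c - 3.4)^2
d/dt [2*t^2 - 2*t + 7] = 4*t - 2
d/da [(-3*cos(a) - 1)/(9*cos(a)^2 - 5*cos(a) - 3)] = (27*sin(a)^2 - 18*cos(a) - 31)*sin(a)/(-9*cos(a)^2 + 5*cos(a) + 3)^2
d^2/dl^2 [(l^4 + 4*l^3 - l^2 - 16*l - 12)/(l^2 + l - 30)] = 2*(l^6 + 3*l^5 - 87*l^4 - 131*l^3 + 4914*l^2 + 9324*l - 1752)/(l^6 + 3*l^5 - 87*l^4 - 179*l^3 + 2610*l^2 + 2700*l - 27000)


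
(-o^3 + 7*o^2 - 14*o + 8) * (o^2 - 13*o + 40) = -o^5 + 20*o^4 - 145*o^3 + 470*o^2 - 664*o + 320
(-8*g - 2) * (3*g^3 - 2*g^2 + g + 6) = -24*g^4 + 10*g^3 - 4*g^2 - 50*g - 12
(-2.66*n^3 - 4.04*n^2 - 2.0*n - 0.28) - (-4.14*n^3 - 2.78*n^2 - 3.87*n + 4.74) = 1.48*n^3 - 1.26*n^2 + 1.87*n - 5.02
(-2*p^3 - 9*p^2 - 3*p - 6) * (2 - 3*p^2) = 6*p^5 + 27*p^4 + 5*p^3 - 6*p - 12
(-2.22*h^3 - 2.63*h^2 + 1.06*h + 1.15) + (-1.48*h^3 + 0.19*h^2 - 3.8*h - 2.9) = -3.7*h^3 - 2.44*h^2 - 2.74*h - 1.75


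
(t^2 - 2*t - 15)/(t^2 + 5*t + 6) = (t - 5)/(t + 2)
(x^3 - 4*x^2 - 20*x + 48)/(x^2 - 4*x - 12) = (x^2 + 2*x - 8)/(x + 2)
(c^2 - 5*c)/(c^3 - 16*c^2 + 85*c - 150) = c/(c^2 - 11*c + 30)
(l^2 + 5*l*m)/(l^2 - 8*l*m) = (l + 5*m)/(l - 8*m)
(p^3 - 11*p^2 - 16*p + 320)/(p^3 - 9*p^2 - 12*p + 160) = (p^2 - 3*p - 40)/(p^2 - p - 20)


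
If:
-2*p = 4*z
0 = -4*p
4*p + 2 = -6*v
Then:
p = 0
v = -1/3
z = 0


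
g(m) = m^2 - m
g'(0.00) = -1.00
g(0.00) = 0.00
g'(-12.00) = -25.00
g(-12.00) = 156.00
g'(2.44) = 3.88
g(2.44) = 3.51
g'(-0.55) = -2.10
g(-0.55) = 0.85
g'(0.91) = 0.82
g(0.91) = -0.08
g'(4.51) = 8.02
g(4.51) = 15.83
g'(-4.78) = -10.56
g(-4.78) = 27.63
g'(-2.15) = -5.30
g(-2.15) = 6.77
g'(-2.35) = -5.70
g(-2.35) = 7.87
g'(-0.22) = -1.44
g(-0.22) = 0.27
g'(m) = 2*m - 1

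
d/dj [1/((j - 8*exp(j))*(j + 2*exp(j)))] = (-(j - 8*exp(j))*(2*exp(j) + 1) + (j + 2*exp(j))*(8*exp(j) - 1))/((j - 8*exp(j))^2*(j + 2*exp(j))^2)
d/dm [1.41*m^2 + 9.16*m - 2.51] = 2.82*m + 9.16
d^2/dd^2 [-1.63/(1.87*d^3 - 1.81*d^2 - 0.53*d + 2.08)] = ((18.2886*d - 5.9006)*(1.87*d^3 - 1.81*d^2 - 0.53*d + 2.08) - 1.63*(-11.22*d^2 + 7.24*d + 1.06)*(-5.61*d^2 + 3.62*d + 0.53))/(1.87*d^3 - 1.81*d^2 - 0.53*d + 2.08)^3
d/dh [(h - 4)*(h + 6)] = 2*h + 2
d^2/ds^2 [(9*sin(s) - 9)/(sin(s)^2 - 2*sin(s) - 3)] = 9*(-sin(s)^4 + 3*sin(s)^3 - 25*sin(s)^2 + 41*sin(s) - 26)/((sin(s) - 3)^3*(sin(s) + 1)^2)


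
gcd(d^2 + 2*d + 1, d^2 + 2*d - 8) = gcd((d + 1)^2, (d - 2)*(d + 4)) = 1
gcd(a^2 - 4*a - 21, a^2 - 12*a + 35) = a - 7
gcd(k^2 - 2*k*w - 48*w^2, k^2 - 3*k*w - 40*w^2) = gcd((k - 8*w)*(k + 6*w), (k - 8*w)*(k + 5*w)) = -k + 8*w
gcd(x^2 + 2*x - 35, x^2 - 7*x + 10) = x - 5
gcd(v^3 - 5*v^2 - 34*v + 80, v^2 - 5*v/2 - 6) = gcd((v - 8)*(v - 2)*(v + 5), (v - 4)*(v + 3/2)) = 1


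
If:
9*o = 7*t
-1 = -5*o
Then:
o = 1/5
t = 9/35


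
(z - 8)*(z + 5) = z^2 - 3*z - 40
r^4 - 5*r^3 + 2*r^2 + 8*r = r*(r - 4)*(r - 2)*(r + 1)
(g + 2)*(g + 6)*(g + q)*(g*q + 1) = g^4*q + g^3*q^2 + 8*g^3*q + g^3 + 8*g^2*q^2 + 13*g^2*q + 8*g^2 + 12*g*q^2 + 8*g*q + 12*g + 12*q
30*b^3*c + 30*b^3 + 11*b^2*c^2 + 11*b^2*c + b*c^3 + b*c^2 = (5*b + c)*(6*b + c)*(b*c + b)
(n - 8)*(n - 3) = n^2 - 11*n + 24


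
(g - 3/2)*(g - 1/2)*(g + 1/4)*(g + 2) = g^4 + g^3/4 - 13*g^2/4 + 11*g/16 + 3/8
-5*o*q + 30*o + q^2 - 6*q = (-5*o + q)*(q - 6)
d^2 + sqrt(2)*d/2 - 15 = (d - 5*sqrt(2)/2)*(d + 3*sqrt(2))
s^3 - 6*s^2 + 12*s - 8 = (s - 2)^3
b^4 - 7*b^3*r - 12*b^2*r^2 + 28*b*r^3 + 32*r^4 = (b - 8*r)*(b - 2*r)*(b + r)*(b + 2*r)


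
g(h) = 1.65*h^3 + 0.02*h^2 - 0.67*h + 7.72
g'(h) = 4.95*h^2 + 0.04*h - 0.67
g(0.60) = 7.68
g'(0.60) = 1.14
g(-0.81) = 7.40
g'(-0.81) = 2.55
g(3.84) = 98.87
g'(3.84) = 72.47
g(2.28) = 25.85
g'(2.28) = 25.15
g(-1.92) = -2.60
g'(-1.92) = 17.50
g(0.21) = 7.60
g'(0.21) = -0.44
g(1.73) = 15.16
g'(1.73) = 14.21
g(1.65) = 14.08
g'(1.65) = 12.87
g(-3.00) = -34.64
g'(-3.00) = 43.76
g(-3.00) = -34.64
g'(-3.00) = 43.76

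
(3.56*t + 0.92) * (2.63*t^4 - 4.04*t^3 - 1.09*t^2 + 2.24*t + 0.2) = 9.3628*t^5 - 11.9628*t^4 - 7.5972*t^3 + 6.9716*t^2 + 2.7728*t + 0.184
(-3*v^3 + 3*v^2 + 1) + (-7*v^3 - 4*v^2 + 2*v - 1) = -10*v^3 - v^2 + 2*v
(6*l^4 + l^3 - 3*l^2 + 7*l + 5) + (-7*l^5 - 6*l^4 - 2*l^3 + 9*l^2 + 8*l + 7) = -7*l^5 - l^3 + 6*l^2 + 15*l + 12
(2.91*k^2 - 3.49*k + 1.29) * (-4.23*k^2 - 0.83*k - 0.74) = -12.3093*k^4 + 12.3474*k^3 - 4.7134*k^2 + 1.5119*k - 0.9546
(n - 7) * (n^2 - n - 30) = n^3 - 8*n^2 - 23*n + 210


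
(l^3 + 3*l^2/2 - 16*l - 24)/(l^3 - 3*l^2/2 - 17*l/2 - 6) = (l + 4)/(l + 1)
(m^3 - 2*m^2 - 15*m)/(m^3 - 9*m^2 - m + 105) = m/(m - 7)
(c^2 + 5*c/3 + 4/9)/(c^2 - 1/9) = (3*c + 4)/(3*c - 1)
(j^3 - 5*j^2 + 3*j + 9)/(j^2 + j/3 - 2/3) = 3*(j^2 - 6*j + 9)/(3*j - 2)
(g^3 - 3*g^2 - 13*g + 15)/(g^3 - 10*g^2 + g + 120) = (g - 1)/(g - 8)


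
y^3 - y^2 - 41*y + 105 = (y - 5)*(y - 3)*(y + 7)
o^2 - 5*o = o*(o - 5)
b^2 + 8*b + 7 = (b + 1)*(b + 7)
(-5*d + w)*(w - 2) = -5*d*w + 10*d + w^2 - 2*w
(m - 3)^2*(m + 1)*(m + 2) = m^4 - 3*m^3 - 7*m^2 + 15*m + 18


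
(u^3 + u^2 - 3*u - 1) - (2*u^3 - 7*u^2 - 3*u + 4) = -u^3 + 8*u^2 - 5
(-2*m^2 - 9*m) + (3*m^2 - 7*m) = m^2 - 16*m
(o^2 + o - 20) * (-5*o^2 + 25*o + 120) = -5*o^4 + 20*o^3 + 245*o^2 - 380*o - 2400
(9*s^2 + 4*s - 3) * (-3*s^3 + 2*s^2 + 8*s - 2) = -27*s^5 + 6*s^4 + 89*s^3 + 8*s^2 - 32*s + 6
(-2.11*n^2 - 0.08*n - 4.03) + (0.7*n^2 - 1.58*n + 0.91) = -1.41*n^2 - 1.66*n - 3.12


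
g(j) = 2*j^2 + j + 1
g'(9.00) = 37.00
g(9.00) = 172.00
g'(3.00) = 13.00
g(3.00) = 22.00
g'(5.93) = 24.72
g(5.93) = 77.26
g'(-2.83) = -10.32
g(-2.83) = 14.19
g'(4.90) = 20.60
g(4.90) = 53.92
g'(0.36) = 2.44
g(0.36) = 1.62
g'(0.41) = 2.64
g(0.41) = 1.75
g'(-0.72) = -1.88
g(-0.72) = 1.32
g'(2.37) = 10.48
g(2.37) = 14.60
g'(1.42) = 6.68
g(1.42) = 6.45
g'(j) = 4*j + 1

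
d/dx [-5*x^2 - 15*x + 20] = -10*x - 15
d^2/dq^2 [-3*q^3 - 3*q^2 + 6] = -18*q - 6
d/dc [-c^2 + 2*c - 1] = 2 - 2*c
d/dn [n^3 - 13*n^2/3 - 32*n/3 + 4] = 3*n^2 - 26*n/3 - 32/3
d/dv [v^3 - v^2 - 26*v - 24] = 3*v^2 - 2*v - 26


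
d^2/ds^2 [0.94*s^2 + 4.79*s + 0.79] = 1.88000000000000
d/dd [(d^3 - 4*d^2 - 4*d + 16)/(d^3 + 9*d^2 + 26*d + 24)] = (13*d^2 + 8*d - 128)/(d^4 + 14*d^3 + 73*d^2 + 168*d + 144)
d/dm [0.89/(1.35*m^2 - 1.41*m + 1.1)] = (1.2549 - 2.403*m)/(1.35*m^2 - 1.41*m + 1.1)^2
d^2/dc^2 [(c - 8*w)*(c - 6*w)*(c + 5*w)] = 6*c - 18*w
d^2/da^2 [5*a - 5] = 0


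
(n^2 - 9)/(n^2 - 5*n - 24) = (n - 3)/(n - 8)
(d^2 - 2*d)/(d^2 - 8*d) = (d - 2)/(d - 8)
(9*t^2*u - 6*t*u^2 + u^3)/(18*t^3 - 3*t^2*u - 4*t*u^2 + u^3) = u/(2*t + u)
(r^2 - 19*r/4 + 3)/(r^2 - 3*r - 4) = (r - 3/4)/(r + 1)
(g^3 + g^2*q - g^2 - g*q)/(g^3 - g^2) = (g + q)/g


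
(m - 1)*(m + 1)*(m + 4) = m^3 + 4*m^2 - m - 4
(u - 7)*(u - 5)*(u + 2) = u^3 - 10*u^2 + 11*u + 70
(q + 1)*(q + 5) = q^2 + 6*q + 5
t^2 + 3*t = t*(t + 3)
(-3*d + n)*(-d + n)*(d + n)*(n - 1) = 3*d^3*n - 3*d^3 - d^2*n^2 + d^2*n - 3*d*n^3 + 3*d*n^2 + n^4 - n^3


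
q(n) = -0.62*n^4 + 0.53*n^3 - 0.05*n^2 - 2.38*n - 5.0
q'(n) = -2.48*n^3 + 1.59*n^2 - 0.1*n - 2.38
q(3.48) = -82.48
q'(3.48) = -87.99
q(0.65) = -6.53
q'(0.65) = -2.45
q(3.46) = -80.74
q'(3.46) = -86.42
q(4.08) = -151.35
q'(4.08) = -144.76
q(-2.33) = -24.70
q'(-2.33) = 37.86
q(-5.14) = -498.82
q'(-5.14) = 376.92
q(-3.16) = -76.52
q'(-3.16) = 92.07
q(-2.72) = -43.50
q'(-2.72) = 59.56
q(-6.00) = -910.52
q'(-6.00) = 591.14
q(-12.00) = -13755.80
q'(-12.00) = 4513.22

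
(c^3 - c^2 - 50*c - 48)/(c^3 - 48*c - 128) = (c^2 + 7*c + 6)/(c^2 + 8*c + 16)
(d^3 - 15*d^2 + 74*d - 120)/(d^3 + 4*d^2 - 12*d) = (d^3 - 15*d^2 + 74*d - 120)/(d*(d^2 + 4*d - 12))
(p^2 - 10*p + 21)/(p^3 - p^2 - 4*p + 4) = (p^2 - 10*p + 21)/(p^3 - p^2 - 4*p + 4)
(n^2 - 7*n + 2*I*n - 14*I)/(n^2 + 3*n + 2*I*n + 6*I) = (n - 7)/(n + 3)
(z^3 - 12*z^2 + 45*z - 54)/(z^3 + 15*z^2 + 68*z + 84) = (z^3 - 12*z^2 + 45*z - 54)/(z^3 + 15*z^2 + 68*z + 84)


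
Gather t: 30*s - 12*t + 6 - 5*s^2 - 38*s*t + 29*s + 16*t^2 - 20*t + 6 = -5*s^2 + 59*s + 16*t^2 + t*(-38*s - 32) + 12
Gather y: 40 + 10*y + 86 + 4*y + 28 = 14*y + 154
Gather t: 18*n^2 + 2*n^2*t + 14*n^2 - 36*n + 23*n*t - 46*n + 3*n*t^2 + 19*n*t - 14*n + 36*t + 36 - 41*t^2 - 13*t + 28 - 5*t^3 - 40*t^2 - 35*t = 32*n^2 - 96*n - 5*t^3 + t^2*(3*n - 81) + t*(2*n^2 + 42*n - 12) + 64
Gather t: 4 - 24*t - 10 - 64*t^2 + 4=-64*t^2 - 24*t - 2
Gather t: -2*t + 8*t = 6*t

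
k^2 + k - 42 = (k - 6)*(k + 7)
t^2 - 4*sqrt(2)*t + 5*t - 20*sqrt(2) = (t + 5)*(t - 4*sqrt(2))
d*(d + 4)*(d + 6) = d^3 + 10*d^2 + 24*d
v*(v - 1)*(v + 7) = v^3 + 6*v^2 - 7*v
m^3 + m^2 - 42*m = m*(m - 6)*(m + 7)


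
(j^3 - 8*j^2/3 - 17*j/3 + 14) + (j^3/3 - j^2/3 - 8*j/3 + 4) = 4*j^3/3 - 3*j^2 - 25*j/3 + 18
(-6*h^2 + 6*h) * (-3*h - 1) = 18*h^3 - 12*h^2 - 6*h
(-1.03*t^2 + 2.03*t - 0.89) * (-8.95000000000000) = 9.2185*t^2 - 18.1685*t + 7.9655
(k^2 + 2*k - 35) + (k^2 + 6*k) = 2*k^2 + 8*k - 35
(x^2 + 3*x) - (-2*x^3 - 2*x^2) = 2*x^3 + 3*x^2 + 3*x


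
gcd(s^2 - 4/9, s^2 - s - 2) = 1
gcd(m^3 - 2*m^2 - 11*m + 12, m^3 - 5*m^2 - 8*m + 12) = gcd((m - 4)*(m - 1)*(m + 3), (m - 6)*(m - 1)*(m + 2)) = m - 1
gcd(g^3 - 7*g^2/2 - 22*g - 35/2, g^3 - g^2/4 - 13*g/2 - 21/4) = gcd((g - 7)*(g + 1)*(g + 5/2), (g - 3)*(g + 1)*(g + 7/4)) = g + 1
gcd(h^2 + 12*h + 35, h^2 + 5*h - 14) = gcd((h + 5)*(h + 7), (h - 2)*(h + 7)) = h + 7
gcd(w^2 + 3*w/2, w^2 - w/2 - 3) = w + 3/2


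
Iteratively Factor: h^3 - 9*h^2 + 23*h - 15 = (h - 5)*(h^2 - 4*h + 3) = (h - 5)*(h - 1)*(h - 3)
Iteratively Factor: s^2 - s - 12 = (s - 4)*(s + 3)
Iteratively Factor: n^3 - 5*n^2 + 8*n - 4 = (n - 2)*(n^2 - 3*n + 2) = (n - 2)*(n - 1)*(n - 2)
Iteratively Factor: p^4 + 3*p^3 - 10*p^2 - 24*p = (p + 2)*(p^3 + p^2 - 12*p) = p*(p + 2)*(p^2 + p - 12) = p*(p + 2)*(p + 4)*(p - 3)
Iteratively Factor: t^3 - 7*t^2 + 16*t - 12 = (t - 2)*(t^2 - 5*t + 6) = (t - 3)*(t - 2)*(t - 2)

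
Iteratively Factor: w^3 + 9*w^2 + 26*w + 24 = (w + 2)*(w^2 + 7*w + 12) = (w + 2)*(w + 4)*(w + 3)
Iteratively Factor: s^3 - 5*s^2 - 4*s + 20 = (s - 5)*(s^2 - 4) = (s - 5)*(s - 2)*(s + 2)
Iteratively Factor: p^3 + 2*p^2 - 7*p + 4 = (p + 4)*(p^2 - 2*p + 1) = (p - 1)*(p + 4)*(p - 1)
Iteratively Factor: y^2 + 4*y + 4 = (y + 2)*(y + 2)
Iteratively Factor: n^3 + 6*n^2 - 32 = (n + 4)*(n^2 + 2*n - 8) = (n - 2)*(n + 4)*(n + 4)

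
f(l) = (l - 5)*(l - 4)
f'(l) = 2*l - 9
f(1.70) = 7.59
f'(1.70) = -5.60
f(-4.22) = 75.79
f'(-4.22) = -17.44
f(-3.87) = 69.81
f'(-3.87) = -16.74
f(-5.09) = 91.72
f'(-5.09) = -19.18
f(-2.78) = 52.75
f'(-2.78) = -14.56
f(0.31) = 17.31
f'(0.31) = -8.38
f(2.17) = 5.18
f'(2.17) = -4.66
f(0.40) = 16.56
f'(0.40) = -8.20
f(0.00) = 20.00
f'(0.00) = -9.00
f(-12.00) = 272.00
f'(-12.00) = -33.00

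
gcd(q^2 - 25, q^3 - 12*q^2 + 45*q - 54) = 1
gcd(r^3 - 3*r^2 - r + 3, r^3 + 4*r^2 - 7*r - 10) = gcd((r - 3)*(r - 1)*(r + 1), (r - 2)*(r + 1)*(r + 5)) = r + 1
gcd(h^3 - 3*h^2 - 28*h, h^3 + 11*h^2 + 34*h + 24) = h + 4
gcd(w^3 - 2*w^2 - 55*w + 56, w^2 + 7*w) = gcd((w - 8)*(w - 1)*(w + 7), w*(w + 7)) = w + 7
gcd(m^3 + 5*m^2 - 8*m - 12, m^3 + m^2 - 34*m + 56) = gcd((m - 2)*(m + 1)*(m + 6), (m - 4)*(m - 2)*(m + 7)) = m - 2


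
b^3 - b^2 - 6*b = b*(b - 3)*(b + 2)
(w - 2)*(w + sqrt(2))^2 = w^3 - 2*w^2 + 2*sqrt(2)*w^2 - 4*sqrt(2)*w + 2*w - 4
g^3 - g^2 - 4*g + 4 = (g - 2)*(g - 1)*(g + 2)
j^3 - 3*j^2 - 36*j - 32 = (j - 8)*(j + 1)*(j + 4)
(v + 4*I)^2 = v^2 + 8*I*v - 16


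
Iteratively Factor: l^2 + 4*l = (l)*(l + 4)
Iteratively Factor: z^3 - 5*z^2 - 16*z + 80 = (z - 4)*(z^2 - z - 20) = (z - 4)*(z + 4)*(z - 5)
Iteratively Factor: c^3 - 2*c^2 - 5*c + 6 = (c - 3)*(c^2 + c - 2) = (c - 3)*(c - 1)*(c + 2)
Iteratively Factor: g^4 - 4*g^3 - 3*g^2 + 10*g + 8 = (g + 1)*(g^3 - 5*g^2 + 2*g + 8) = (g - 4)*(g + 1)*(g^2 - g - 2) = (g - 4)*(g + 1)^2*(g - 2)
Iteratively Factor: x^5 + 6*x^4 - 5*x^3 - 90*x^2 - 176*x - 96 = (x + 2)*(x^4 + 4*x^3 - 13*x^2 - 64*x - 48) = (x - 4)*(x + 2)*(x^3 + 8*x^2 + 19*x + 12) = (x - 4)*(x + 2)*(x + 4)*(x^2 + 4*x + 3) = (x - 4)*(x + 1)*(x + 2)*(x + 4)*(x + 3)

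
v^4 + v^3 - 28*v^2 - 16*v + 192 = (v - 4)*(v - 3)*(v + 4)^2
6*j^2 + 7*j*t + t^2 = (j + t)*(6*j + t)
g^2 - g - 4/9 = (g - 4/3)*(g + 1/3)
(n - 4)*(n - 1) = n^2 - 5*n + 4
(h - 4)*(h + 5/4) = h^2 - 11*h/4 - 5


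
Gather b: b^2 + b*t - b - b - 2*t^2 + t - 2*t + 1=b^2 + b*(t - 2) - 2*t^2 - t + 1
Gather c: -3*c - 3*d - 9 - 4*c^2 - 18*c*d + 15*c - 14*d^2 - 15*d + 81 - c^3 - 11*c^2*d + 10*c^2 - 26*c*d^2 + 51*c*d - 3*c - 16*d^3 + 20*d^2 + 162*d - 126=-c^3 + c^2*(6 - 11*d) + c*(-26*d^2 + 33*d + 9) - 16*d^3 + 6*d^2 + 144*d - 54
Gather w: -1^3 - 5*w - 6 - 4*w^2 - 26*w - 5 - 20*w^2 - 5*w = -24*w^2 - 36*w - 12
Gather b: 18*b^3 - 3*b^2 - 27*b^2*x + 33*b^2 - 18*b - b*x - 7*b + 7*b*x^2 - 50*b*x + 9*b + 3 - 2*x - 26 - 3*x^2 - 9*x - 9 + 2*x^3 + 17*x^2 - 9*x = 18*b^3 + b^2*(30 - 27*x) + b*(7*x^2 - 51*x - 16) + 2*x^3 + 14*x^2 - 20*x - 32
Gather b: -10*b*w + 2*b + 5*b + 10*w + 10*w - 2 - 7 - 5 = b*(7 - 10*w) + 20*w - 14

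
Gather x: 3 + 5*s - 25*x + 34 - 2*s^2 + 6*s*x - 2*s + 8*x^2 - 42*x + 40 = -2*s^2 + 3*s + 8*x^2 + x*(6*s - 67) + 77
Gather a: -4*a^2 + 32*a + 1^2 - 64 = -4*a^2 + 32*a - 63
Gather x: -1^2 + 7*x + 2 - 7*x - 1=0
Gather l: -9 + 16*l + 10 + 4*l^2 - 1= 4*l^2 + 16*l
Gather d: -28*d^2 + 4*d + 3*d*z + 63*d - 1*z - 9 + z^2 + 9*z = -28*d^2 + d*(3*z + 67) + z^2 + 8*z - 9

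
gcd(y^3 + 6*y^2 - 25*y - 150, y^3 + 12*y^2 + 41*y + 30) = y^2 + 11*y + 30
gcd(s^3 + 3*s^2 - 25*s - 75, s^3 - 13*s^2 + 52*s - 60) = s - 5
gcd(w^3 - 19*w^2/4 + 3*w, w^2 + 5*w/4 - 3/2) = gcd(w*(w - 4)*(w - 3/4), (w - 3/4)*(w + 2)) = w - 3/4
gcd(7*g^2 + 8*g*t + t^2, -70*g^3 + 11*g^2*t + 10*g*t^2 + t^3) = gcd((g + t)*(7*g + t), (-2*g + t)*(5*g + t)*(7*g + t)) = 7*g + t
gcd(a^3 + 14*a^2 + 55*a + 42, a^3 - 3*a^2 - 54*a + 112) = a + 7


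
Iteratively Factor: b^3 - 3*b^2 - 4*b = (b - 4)*(b^2 + b) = (b - 4)*(b + 1)*(b)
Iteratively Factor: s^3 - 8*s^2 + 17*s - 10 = (s - 5)*(s^2 - 3*s + 2) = (s - 5)*(s - 2)*(s - 1)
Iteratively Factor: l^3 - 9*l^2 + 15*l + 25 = (l - 5)*(l^2 - 4*l - 5) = (l - 5)*(l + 1)*(l - 5)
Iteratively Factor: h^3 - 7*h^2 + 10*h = (h - 2)*(h^2 - 5*h) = h*(h - 2)*(h - 5)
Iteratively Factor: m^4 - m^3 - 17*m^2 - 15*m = (m + 1)*(m^3 - 2*m^2 - 15*m) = (m - 5)*(m + 1)*(m^2 + 3*m) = (m - 5)*(m + 1)*(m + 3)*(m)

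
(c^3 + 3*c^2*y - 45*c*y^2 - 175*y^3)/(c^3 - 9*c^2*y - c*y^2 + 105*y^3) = (-c^2 - 10*c*y - 25*y^2)/(-c^2 + 2*c*y + 15*y^2)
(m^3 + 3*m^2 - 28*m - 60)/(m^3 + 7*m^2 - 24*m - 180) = (m + 2)/(m + 6)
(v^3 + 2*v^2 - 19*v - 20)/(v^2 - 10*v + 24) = (v^2 + 6*v + 5)/(v - 6)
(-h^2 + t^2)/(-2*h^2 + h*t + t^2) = (h + t)/(2*h + t)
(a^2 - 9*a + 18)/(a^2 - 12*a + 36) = (a - 3)/(a - 6)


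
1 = 1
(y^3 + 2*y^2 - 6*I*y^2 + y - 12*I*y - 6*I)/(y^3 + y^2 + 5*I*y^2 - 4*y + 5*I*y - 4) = (y^2 + y*(1 - 6*I) - 6*I)/(y^2 + 5*I*y - 4)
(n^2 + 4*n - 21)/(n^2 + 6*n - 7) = (n - 3)/(n - 1)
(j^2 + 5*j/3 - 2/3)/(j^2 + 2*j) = (j - 1/3)/j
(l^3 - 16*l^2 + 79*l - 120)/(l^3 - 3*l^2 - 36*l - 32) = (l^2 - 8*l + 15)/(l^2 + 5*l + 4)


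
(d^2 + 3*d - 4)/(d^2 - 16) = (d - 1)/(d - 4)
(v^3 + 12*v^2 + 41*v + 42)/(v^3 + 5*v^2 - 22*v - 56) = (v + 3)/(v - 4)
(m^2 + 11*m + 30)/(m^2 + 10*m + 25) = (m + 6)/(m + 5)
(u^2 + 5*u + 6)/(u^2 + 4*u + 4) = (u + 3)/(u + 2)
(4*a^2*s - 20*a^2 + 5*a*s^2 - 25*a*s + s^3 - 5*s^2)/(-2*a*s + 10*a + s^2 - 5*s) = (4*a^2 + 5*a*s + s^2)/(-2*a + s)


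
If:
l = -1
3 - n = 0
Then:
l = -1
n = 3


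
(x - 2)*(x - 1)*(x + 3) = x^3 - 7*x + 6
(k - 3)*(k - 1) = k^2 - 4*k + 3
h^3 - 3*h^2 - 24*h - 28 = (h - 7)*(h + 2)^2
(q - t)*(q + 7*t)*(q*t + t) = q^3*t + 6*q^2*t^2 + q^2*t - 7*q*t^3 + 6*q*t^2 - 7*t^3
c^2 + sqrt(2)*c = c*(c + sqrt(2))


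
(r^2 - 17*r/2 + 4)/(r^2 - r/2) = (r - 8)/r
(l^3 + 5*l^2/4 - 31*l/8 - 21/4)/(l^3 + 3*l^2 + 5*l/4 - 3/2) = (4*l^2 - l - 14)/(2*(2*l^2 + 3*l - 2))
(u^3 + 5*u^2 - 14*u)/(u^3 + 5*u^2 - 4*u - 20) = u*(u + 7)/(u^2 + 7*u + 10)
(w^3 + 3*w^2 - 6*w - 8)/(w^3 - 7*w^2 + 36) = (w^3 + 3*w^2 - 6*w - 8)/(w^3 - 7*w^2 + 36)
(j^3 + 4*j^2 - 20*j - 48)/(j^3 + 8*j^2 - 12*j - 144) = (j + 2)/(j + 6)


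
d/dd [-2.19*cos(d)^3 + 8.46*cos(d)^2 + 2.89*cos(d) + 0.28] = (6.57*cos(d)^2 - 16.92*cos(d) - 2.89)*sin(d)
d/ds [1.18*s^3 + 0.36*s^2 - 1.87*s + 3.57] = 3.54*s^2 + 0.72*s - 1.87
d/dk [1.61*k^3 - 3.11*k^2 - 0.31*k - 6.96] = 4.83*k^2 - 6.22*k - 0.31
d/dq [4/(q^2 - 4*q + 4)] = 8*(2 - q)/(q^2 - 4*q + 4)^2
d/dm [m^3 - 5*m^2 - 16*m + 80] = 3*m^2 - 10*m - 16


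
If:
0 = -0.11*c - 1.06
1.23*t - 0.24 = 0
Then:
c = -9.64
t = 0.20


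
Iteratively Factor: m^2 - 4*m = (m)*(m - 4)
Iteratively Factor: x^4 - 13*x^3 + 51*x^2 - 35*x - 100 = (x - 5)*(x^3 - 8*x^2 + 11*x + 20) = (x - 5)^2*(x^2 - 3*x - 4) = (x - 5)^2*(x + 1)*(x - 4)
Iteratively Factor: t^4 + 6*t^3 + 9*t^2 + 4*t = (t + 4)*(t^3 + 2*t^2 + t) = (t + 1)*(t + 4)*(t^2 + t) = t*(t + 1)*(t + 4)*(t + 1)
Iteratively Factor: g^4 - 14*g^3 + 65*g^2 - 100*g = (g - 5)*(g^3 - 9*g^2 + 20*g) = (g - 5)*(g - 4)*(g^2 - 5*g) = (g - 5)^2*(g - 4)*(g)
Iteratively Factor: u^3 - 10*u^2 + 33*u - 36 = (u - 4)*(u^2 - 6*u + 9) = (u - 4)*(u - 3)*(u - 3)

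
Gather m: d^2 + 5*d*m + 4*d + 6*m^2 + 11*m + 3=d^2 + 4*d + 6*m^2 + m*(5*d + 11) + 3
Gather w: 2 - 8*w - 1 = 1 - 8*w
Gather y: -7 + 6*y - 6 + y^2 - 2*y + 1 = y^2 + 4*y - 12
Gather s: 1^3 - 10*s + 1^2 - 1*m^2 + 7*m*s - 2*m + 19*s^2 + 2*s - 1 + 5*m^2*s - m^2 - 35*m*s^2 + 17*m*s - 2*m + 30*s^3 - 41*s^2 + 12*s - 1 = -2*m^2 - 4*m + 30*s^3 + s^2*(-35*m - 22) + s*(5*m^2 + 24*m + 4)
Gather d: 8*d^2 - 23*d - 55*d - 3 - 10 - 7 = 8*d^2 - 78*d - 20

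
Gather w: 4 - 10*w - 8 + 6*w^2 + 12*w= 6*w^2 + 2*w - 4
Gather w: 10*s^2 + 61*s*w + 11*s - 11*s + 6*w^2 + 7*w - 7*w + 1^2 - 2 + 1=10*s^2 + 61*s*w + 6*w^2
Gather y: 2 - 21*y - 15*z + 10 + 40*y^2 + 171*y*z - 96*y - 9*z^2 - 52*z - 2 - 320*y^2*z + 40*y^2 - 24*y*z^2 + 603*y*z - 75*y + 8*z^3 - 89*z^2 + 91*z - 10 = y^2*(80 - 320*z) + y*(-24*z^2 + 774*z - 192) + 8*z^3 - 98*z^2 + 24*z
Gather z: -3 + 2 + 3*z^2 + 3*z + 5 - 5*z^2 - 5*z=-2*z^2 - 2*z + 4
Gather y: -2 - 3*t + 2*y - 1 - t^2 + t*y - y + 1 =-t^2 - 3*t + y*(t + 1) - 2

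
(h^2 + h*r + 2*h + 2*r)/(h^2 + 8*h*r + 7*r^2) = (h + 2)/(h + 7*r)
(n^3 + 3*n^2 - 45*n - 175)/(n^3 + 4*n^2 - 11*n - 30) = (n^2 - 2*n - 35)/(n^2 - n - 6)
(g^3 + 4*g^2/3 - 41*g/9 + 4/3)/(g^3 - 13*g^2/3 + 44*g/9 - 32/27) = 3*(g + 3)/(3*g - 8)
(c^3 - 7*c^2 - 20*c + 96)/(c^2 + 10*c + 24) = (c^2 - 11*c + 24)/(c + 6)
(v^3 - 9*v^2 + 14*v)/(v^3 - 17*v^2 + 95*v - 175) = v*(v - 2)/(v^2 - 10*v + 25)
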